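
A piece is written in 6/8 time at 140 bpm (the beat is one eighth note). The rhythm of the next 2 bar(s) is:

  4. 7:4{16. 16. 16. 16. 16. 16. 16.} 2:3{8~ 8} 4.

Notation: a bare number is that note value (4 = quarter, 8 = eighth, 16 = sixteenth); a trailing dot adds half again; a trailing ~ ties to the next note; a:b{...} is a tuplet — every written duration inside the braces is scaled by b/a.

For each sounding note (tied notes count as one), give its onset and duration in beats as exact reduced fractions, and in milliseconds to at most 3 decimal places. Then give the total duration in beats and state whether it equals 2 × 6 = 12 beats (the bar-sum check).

1) 0.0ms=0b +1285.714ms=3b
2) 1285.714ms=3b +183.673ms=3/7b
3) 1469.388ms=24/7b +183.673ms=3/7b
4) 1653.061ms=27/7b +183.673ms=3/7b
5) 1836.735ms=30/7b +183.673ms=3/7b
6) 2020.408ms=33/7b +183.673ms=3/7b
7) 2204.082ms=36/7b +183.673ms=3/7b
8) 2387.755ms=39/7b +183.673ms=3/7b
9) 2571.429ms=6b +1285.714ms=3b
10) 3857.143ms=9b +1285.714ms=3b
Σ=12b of 12 (140bpm 6/8) — PASS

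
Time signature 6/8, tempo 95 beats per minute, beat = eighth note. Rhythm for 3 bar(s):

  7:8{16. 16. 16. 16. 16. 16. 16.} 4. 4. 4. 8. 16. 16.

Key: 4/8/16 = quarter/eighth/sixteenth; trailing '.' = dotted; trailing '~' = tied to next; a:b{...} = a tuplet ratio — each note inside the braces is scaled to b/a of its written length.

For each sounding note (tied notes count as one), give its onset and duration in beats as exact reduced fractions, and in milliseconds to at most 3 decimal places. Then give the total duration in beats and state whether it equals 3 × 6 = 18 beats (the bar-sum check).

1) 0.0ms=0b +541.353ms=6/7b
2) 541.353ms=6/7b +541.353ms=6/7b
3) 1082.707ms=12/7b +541.353ms=6/7b
4) 1624.06ms=18/7b +541.353ms=6/7b
5) 2165.414ms=24/7b +541.353ms=6/7b
6) 2706.767ms=30/7b +541.353ms=6/7b
7) 3248.12ms=36/7b +541.353ms=6/7b
8) 3789.474ms=6b +1894.737ms=3b
9) 5684.211ms=9b +1894.737ms=3b
10) 7578.947ms=12b +1894.737ms=3b
11) 9473.684ms=15b +947.368ms=3/2b
12) 10421.053ms=33/2b +473.684ms=3/4b
13) 10894.737ms=69/4b +473.684ms=3/4b
Σ=18b of 18 (95bpm 6/8) — PASS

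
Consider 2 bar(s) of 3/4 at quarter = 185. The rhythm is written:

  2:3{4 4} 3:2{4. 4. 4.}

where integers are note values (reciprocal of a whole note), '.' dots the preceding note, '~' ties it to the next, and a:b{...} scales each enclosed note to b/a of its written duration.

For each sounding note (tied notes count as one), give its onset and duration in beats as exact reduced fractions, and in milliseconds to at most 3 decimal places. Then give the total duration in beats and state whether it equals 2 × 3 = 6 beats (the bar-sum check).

1) 0.0ms=0b +486.486ms=3/2b
2) 486.486ms=3/2b +486.486ms=3/2b
3) 972.973ms=3b +324.324ms=1b
4) 1297.297ms=4b +324.324ms=1b
5) 1621.622ms=5b +324.324ms=1b
Σ=6b of 6 (185bpm 3/4) — PASS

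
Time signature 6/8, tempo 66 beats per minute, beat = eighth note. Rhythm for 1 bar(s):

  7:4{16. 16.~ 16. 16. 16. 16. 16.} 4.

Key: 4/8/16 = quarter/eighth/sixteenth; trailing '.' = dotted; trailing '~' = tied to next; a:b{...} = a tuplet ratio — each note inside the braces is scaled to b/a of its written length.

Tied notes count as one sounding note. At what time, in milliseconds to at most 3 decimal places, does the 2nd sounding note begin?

note 2 onset = 3/7b = 389.61ms

1. 0.0ms @ 0 + 389.61ms (3/7)
2. 389.61ms @ 3/7 + 779.221ms (6/7)
3. 1168.831ms @ 9/7 + 389.61ms (3/7)
4. 1558.442ms @ 12/7 + 389.61ms (3/7)
5. 1948.052ms @ 15/7 + 389.61ms (3/7)
6. 2337.662ms @ 18/7 + 389.61ms (3/7)
7. 2727.273ms @ 3 + 2727.273ms (3)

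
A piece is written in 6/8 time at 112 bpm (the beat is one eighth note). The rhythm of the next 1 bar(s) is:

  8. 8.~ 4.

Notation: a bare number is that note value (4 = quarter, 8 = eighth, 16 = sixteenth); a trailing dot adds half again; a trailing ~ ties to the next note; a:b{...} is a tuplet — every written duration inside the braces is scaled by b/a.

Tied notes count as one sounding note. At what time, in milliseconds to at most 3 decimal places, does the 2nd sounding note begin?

note 2 onset = 3/2b = 803.571ms

1. 0.0ms @ 0 + 803.571ms (3/2)
2. 803.571ms @ 3/2 + 2410.714ms (9/2)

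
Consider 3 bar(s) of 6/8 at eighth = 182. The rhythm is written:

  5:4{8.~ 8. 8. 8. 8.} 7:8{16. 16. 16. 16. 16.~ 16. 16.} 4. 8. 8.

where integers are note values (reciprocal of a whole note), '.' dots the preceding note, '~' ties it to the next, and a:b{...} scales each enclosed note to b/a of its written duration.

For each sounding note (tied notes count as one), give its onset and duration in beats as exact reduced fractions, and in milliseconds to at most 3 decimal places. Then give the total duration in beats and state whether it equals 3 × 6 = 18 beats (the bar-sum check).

1) 0.0ms=0b +791.209ms=12/5b
2) 791.209ms=12/5b +395.604ms=6/5b
3) 1186.813ms=18/5b +395.604ms=6/5b
4) 1582.418ms=24/5b +395.604ms=6/5b
5) 1978.022ms=6b +282.575ms=6/7b
6) 2260.597ms=48/7b +282.575ms=6/7b
7) 2543.171ms=54/7b +282.575ms=6/7b
8) 2825.746ms=60/7b +282.575ms=6/7b
9) 3108.32ms=66/7b +565.149ms=12/7b
10) 3673.469ms=78/7b +282.575ms=6/7b
11) 3956.044ms=12b +989.011ms=3b
12) 4945.055ms=15b +494.505ms=3/2b
13) 5439.56ms=33/2b +494.505ms=3/2b
Σ=18b of 18 (182bpm 6/8) — PASS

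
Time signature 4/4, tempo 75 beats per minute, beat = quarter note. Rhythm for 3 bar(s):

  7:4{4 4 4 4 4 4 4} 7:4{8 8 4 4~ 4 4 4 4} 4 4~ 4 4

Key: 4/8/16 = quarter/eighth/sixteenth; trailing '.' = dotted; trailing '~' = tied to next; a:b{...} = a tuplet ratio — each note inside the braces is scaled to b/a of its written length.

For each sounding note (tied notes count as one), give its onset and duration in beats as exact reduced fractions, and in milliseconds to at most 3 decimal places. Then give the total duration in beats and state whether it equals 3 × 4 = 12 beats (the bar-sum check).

1) 0.0ms=0b +457.143ms=4/7b
2) 457.143ms=4/7b +457.143ms=4/7b
3) 914.286ms=8/7b +457.143ms=4/7b
4) 1371.429ms=12/7b +457.143ms=4/7b
5) 1828.571ms=16/7b +457.143ms=4/7b
6) 2285.714ms=20/7b +457.143ms=4/7b
7) 2742.857ms=24/7b +457.143ms=4/7b
8) 3200.0ms=4b +228.571ms=2/7b
9) 3428.571ms=30/7b +228.571ms=2/7b
10) 3657.143ms=32/7b +457.143ms=4/7b
11) 4114.286ms=36/7b +914.286ms=8/7b
12) 5028.571ms=44/7b +457.143ms=4/7b
13) 5485.714ms=48/7b +457.143ms=4/7b
14) 5942.857ms=52/7b +457.143ms=4/7b
15) 6400.0ms=8b +800.0ms=1b
16) 7200.0ms=9b +1600.0ms=2b
17) 8800.0ms=11b +800.0ms=1b
Σ=12b of 12 (75bpm 4/4) — PASS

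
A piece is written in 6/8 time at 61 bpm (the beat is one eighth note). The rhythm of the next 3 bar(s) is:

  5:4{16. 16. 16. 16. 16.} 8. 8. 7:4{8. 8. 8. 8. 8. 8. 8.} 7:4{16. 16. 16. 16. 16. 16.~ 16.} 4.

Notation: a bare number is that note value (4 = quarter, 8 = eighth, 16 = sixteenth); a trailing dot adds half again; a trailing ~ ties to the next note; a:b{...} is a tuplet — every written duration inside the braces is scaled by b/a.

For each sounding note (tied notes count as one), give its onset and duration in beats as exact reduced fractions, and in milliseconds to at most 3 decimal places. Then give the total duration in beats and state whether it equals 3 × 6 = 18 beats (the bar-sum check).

1) 0.0ms=0b +590.164ms=3/5b
2) 590.164ms=3/5b +590.164ms=3/5b
3) 1180.328ms=6/5b +590.164ms=3/5b
4) 1770.492ms=9/5b +590.164ms=3/5b
5) 2360.656ms=12/5b +590.164ms=3/5b
6) 2950.82ms=3b +1475.41ms=3/2b
7) 4426.23ms=9/2b +1475.41ms=3/2b
8) 5901.639ms=6b +843.091ms=6/7b
9) 6744.731ms=48/7b +843.091ms=6/7b
10) 7587.822ms=54/7b +843.091ms=6/7b
11) 8430.913ms=60/7b +843.091ms=6/7b
12) 9274.005ms=66/7b +843.091ms=6/7b
13) 10117.096ms=72/7b +843.091ms=6/7b
14) 10960.187ms=78/7b +843.091ms=6/7b
15) 11803.279ms=12b +421.546ms=3/7b
16) 12224.824ms=87/7b +421.546ms=3/7b
17) 12646.37ms=90/7b +421.546ms=3/7b
18) 13067.916ms=93/7b +421.546ms=3/7b
19) 13489.461ms=96/7b +421.546ms=3/7b
20) 13911.007ms=99/7b +843.091ms=6/7b
21) 14754.098ms=15b +2950.82ms=3b
Σ=18b of 18 (61bpm 6/8) — PASS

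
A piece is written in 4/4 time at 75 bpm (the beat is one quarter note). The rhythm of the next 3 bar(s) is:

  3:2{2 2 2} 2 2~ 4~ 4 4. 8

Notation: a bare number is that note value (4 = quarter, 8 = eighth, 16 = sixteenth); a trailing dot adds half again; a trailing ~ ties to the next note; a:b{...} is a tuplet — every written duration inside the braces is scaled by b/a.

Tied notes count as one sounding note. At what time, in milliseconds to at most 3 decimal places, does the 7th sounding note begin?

note 7 onset = 23/2b = 9200.0ms

1. 0.0ms @ 0 + 1066.667ms (4/3)
2. 1066.667ms @ 4/3 + 1066.667ms (4/3)
3. 2133.333ms @ 8/3 + 1066.667ms (4/3)
4. 3200.0ms @ 4 + 1600.0ms (2)
5. 4800.0ms @ 6 + 3200.0ms (4)
6. 8000.0ms @ 10 + 1200.0ms (3/2)
7. 9200.0ms @ 23/2 + 400.0ms (1/2)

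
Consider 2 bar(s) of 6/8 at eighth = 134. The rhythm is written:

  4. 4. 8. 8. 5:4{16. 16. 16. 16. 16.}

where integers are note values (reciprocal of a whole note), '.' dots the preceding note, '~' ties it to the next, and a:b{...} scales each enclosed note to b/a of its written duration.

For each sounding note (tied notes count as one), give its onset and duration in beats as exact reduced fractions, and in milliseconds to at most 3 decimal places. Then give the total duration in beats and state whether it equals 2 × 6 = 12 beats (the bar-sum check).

1) 0.0ms=0b +1343.284ms=3b
2) 1343.284ms=3b +1343.284ms=3b
3) 2686.567ms=6b +671.642ms=3/2b
4) 3358.209ms=15/2b +671.642ms=3/2b
5) 4029.851ms=9b +268.657ms=3/5b
6) 4298.507ms=48/5b +268.657ms=3/5b
7) 4567.164ms=51/5b +268.657ms=3/5b
8) 4835.821ms=54/5b +268.657ms=3/5b
9) 5104.478ms=57/5b +268.657ms=3/5b
Σ=12b of 12 (134bpm 6/8) — PASS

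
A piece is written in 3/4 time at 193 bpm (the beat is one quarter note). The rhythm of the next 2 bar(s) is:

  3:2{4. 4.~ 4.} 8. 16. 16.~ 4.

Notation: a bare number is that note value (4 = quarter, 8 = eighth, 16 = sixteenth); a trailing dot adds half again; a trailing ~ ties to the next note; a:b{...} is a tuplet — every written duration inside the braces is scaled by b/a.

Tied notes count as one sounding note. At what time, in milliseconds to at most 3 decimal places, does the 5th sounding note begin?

1. 0.0ms @ 0 + 310.881ms (1)
2. 310.881ms @ 1 + 621.762ms (2)
3. 932.642ms @ 3 + 233.161ms (3/4)
4. 1165.803ms @ 15/4 + 116.58ms (3/8)
5. 1282.383ms @ 33/8 + 582.902ms (15/8)

note 5 onset = 33/8b = 1282.383ms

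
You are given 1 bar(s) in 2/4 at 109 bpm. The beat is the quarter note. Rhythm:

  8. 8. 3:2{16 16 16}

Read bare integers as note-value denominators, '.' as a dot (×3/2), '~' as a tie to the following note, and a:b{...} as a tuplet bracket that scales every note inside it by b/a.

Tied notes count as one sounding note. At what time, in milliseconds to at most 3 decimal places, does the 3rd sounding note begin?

1. 0.0ms @ 0 + 412.844ms (3/4)
2. 412.844ms @ 3/4 + 412.844ms (3/4)
3. 825.688ms @ 3/2 + 91.743ms (1/6)
4. 917.431ms @ 5/3 + 91.743ms (1/6)
5. 1009.174ms @ 11/6 + 91.743ms (1/6)

note 3 onset = 3/2b = 825.688ms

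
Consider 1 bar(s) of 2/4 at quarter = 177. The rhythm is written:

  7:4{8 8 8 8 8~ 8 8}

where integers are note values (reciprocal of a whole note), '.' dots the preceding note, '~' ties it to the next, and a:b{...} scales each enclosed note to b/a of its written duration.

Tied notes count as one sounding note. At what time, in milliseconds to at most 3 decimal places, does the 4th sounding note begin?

note 4 onset = 6/7b = 290.557ms

1. 0.0ms @ 0 + 96.852ms (2/7)
2. 96.852ms @ 2/7 + 96.852ms (2/7)
3. 193.705ms @ 4/7 + 96.852ms (2/7)
4. 290.557ms @ 6/7 + 96.852ms (2/7)
5. 387.409ms @ 8/7 + 193.705ms (4/7)
6. 581.114ms @ 12/7 + 96.852ms (2/7)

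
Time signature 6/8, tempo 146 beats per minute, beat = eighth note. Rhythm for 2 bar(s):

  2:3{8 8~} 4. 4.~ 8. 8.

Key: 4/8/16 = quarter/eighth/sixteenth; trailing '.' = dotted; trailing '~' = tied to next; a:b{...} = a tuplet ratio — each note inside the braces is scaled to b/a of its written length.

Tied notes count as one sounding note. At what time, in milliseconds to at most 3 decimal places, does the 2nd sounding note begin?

1. 0.0ms @ 0 + 616.438ms (3/2)
2. 616.438ms @ 3/2 + 1849.315ms (9/2)
3. 2465.753ms @ 6 + 1849.315ms (9/2)
4. 4315.068ms @ 21/2 + 616.438ms (3/2)

note 2 onset = 3/2b = 616.438ms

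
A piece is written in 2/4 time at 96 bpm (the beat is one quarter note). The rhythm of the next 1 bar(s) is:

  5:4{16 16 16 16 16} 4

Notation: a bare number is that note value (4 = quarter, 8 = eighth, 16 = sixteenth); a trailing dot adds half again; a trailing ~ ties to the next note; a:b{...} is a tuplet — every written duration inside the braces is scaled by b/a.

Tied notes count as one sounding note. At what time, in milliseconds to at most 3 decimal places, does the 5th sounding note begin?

note 5 onset = 4/5b = 500.0ms

1. 0.0ms @ 0 + 125.0ms (1/5)
2. 125.0ms @ 1/5 + 125.0ms (1/5)
3. 250.0ms @ 2/5 + 125.0ms (1/5)
4. 375.0ms @ 3/5 + 125.0ms (1/5)
5. 500.0ms @ 4/5 + 125.0ms (1/5)
6. 625.0ms @ 1 + 625.0ms (1)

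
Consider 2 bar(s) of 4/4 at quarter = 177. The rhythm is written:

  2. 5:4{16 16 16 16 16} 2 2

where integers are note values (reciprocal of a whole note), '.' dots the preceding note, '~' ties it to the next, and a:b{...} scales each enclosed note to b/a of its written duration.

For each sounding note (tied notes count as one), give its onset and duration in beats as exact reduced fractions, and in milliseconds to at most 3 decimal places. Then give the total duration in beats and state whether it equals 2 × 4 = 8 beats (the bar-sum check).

1) 0.0ms=0b +1016.949ms=3b
2) 1016.949ms=3b +67.797ms=1/5b
3) 1084.746ms=16/5b +67.797ms=1/5b
4) 1152.542ms=17/5b +67.797ms=1/5b
5) 1220.339ms=18/5b +67.797ms=1/5b
6) 1288.136ms=19/5b +67.797ms=1/5b
7) 1355.932ms=4b +677.966ms=2b
8) 2033.898ms=6b +677.966ms=2b
Σ=8b of 8 (177bpm 4/4) — PASS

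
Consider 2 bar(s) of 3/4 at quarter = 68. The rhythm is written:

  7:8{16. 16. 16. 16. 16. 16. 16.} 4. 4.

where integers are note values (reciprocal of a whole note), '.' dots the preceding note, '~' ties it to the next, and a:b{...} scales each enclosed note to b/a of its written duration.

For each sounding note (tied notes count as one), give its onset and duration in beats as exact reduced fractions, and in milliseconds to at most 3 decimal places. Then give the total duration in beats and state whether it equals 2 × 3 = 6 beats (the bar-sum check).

1) 0.0ms=0b +378.151ms=3/7b
2) 378.151ms=3/7b +378.151ms=3/7b
3) 756.303ms=6/7b +378.151ms=3/7b
4) 1134.454ms=9/7b +378.151ms=3/7b
5) 1512.605ms=12/7b +378.151ms=3/7b
6) 1890.756ms=15/7b +378.151ms=3/7b
7) 2268.908ms=18/7b +378.151ms=3/7b
8) 2647.059ms=3b +1323.529ms=3/2b
9) 3970.588ms=9/2b +1323.529ms=3/2b
Σ=6b of 6 (68bpm 3/4) — PASS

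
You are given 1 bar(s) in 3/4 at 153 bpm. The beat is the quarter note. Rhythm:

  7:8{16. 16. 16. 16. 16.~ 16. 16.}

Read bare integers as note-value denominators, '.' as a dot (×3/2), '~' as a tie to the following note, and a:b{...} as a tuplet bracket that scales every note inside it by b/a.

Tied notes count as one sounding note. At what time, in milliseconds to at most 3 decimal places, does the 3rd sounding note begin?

note 3 onset = 6/7b = 336.134ms

1. 0.0ms @ 0 + 168.067ms (3/7)
2. 168.067ms @ 3/7 + 168.067ms (3/7)
3. 336.134ms @ 6/7 + 168.067ms (3/7)
4. 504.202ms @ 9/7 + 168.067ms (3/7)
5. 672.269ms @ 12/7 + 336.134ms (6/7)
6. 1008.403ms @ 18/7 + 168.067ms (3/7)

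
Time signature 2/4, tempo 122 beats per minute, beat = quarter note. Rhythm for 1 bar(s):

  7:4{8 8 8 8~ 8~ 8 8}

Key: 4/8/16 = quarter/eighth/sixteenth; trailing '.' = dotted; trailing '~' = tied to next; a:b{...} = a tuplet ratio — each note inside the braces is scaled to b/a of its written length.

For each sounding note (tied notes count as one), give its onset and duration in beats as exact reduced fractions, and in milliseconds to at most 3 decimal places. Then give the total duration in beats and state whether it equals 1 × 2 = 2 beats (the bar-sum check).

1) 0.0ms=0b +140.515ms=2/7b
2) 140.515ms=2/7b +140.515ms=2/7b
3) 281.03ms=4/7b +140.515ms=2/7b
4) 421.546ms=6/7b +421.546ms=6/7b
5) 843.091ms=12/7b +140.515ms=2/7b
Σ=2b of 2 (122bpm 2/4) — PASS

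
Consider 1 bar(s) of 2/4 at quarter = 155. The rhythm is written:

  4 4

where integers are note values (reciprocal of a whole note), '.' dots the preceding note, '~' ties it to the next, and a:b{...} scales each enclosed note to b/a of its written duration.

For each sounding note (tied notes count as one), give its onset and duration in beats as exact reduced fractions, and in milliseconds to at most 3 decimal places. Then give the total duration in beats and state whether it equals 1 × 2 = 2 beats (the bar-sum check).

1) 0.0ms=0b +387.097ms=1b
2) 387.097ms=1b +387.097ms=1b
Σ=2b of 2 (155bpm 2/4) — PASS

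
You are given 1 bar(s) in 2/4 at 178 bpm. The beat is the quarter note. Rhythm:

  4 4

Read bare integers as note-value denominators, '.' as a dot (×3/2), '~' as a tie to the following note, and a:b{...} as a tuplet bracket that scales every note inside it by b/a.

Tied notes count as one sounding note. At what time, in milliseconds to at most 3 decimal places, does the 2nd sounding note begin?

note 2 onset = 1b = 337.079ms

1. 0.0ms @ 0 + 337.079ms (1)
2. 337.079ms @ 1 + 337.079ms (1)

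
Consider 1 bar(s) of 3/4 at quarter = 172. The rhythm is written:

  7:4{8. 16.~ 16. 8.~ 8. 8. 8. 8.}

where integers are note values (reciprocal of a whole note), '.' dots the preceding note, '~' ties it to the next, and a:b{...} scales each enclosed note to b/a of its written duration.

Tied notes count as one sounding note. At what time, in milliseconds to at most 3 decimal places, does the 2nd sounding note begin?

1. 0.0ms @ 0 + 149.502ms (3/7)
2. 149.502ms @ 3/7 + 149.502ms (3/7)
3. 299.003ms @ 6/7 + 299.003ms (6/7)
4. 598.007ms @ 12/7 + 149.502ms (3/7)
5. 747.508ms @ 15/7 + 149.502ms (3/7)
6. 897.01ms @ 18/7 + 149.502ms (3/7)

note 2 onset = 3/7b = 149.502ms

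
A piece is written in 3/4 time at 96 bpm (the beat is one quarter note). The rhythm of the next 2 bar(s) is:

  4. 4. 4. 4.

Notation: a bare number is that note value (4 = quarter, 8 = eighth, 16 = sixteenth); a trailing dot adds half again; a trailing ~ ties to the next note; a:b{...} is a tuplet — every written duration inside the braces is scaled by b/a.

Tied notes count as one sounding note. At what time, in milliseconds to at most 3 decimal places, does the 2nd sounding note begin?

note 2 onset = 3/2b = 937.5ms

1. 0.0ms @ 0 + 937.5ms (3/2)
2. 937.5ms @ 3/2 + 937.5ms (3/2)
3. 1875.0ms @ 3 + 937.5ms (3/2)
4. 2812.5ms @ 9/2 + 937.5ms (3/2)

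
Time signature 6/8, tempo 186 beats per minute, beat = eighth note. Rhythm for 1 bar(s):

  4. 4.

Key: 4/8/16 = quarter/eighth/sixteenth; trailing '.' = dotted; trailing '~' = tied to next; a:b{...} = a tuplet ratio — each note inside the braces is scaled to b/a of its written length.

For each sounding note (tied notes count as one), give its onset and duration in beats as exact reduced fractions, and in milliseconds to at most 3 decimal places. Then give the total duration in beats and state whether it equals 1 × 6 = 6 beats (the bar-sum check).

1) 0.0ms=0b +967.742ms=3b
2) 967.742ms=3b +967.742ms=3b
Σ=6b of 6 (186bpm 6/8) — PASS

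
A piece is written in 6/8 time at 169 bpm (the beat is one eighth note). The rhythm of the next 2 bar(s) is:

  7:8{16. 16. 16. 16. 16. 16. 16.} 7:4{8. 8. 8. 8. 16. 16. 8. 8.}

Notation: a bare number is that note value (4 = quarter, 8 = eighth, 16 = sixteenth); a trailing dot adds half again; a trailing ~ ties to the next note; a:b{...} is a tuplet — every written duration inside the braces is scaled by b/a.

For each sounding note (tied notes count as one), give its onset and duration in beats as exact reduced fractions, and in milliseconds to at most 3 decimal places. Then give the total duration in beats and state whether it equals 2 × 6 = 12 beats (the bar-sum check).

1) 0.0ms=0b +304.311ms=6/7b
2) 304.311ms=6/7b +304.311ms=6/7b
3) 608.622ms=12/7b +304.311ms=6/7b
4) 912.933ms=18/7b +304.311ms=6/7b
5) 1217.244ms=24/7b +304.311ms=6/7b
6) 1521.555ms=30/7b +304.311ms=6/7b
7) 1825.866ms=36/7b +304.311ms=6/7b
8) 2130.178ms=6b +304.311ms=6/7b
9) 2434.489ms=48/7b +304.311ms=6/7b
10) 2738.8ms=54/7b +304.311ms=6/7b
11) 3043.111ms=60/7b +304.311ms=6/7b
12) 3347.422ms=66/7b +152.156ms=3/7b
13) 3499.577ms=69/7b +152.156ms=3/7b
14) 3651.733ms=72/7b +304.311ms=6/7b
15) 3956.044ms=78/7b +304.311ms=6/7b
Σ=12b of 12 (169bpm 6/8) — PASS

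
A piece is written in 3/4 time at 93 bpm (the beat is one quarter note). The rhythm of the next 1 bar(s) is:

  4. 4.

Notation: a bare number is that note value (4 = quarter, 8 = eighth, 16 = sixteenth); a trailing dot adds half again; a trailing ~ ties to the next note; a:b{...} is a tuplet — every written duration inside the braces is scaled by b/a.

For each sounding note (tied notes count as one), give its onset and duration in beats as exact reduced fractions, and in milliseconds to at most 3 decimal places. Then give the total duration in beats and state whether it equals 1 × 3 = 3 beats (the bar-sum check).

1) 0.0ms=0b +967.742ms=3/2b
2) 967.742ms=3/2b +967.742ms=3/2b
Σ=3b of 3 (93bpm 3/4) — PASS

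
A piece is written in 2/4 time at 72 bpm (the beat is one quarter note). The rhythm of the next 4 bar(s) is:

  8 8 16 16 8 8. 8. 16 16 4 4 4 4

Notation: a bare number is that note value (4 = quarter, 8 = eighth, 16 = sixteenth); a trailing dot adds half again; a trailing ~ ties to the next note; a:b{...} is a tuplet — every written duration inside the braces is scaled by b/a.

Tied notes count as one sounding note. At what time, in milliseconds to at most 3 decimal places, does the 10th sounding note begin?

note 10 onset = 4b = 3333.333ms

1. 0.0ms @ 0 + 416.667ms (1/2)
2. 416.667ms @ 1/2 + 416.667ms (1/2)
3. 833.333ms @ 1 + 208.333ms (1/4)
4. 1041.667ms @ 5/4 + 208.333ms (1/4)
5. 1250.0ms @ 3/2 + 416.667ms (1/2)
6. 1666.667ms @ 2 + 625.0ms (3/4)
7. 2291.667ms @ 11/4 + 625.0ms (3/4)
8. 2916.667ms @ 7/2 + 208.333ms (1/4)
9. 3125.0ms @ 15/4 + 208.333ms (1/4)
10. 3333.333ms @ 4 + 833.333ms (1)
11. 4166.667ms @ 5 + 833.333ms (1)
12. 5000.0ms @ 6 + 833.333ms (1)
13. 5833.333ms @ 7 + 833.333ms (1)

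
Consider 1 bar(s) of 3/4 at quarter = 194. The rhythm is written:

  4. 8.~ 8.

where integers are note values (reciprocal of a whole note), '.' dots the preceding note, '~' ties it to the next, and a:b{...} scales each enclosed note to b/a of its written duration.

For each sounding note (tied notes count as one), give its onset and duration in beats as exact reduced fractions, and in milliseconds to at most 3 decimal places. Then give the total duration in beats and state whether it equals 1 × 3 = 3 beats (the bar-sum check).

1) 0.0ms=0b +463.918ms=3/2b
2) 463.918ms=3/2b +463.918ms=3/2b
Σ=3b of 3 (194bpm 3/4) — PASS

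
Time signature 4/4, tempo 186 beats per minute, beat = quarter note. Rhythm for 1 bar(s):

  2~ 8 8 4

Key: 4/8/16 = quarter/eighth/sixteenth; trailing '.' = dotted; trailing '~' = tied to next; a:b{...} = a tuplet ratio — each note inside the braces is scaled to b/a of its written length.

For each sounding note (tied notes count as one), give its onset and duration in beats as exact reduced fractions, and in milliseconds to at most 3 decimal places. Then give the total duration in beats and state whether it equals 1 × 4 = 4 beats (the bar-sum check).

1) 0.0ms=0b +806.452ms=5/2b
2) 806.452ms=5/2b +161.29ms=1/2b
3) 967.742ms=3b +322.581ms=1b
Σ=4b of 4 (186bpm 4/4) — PASS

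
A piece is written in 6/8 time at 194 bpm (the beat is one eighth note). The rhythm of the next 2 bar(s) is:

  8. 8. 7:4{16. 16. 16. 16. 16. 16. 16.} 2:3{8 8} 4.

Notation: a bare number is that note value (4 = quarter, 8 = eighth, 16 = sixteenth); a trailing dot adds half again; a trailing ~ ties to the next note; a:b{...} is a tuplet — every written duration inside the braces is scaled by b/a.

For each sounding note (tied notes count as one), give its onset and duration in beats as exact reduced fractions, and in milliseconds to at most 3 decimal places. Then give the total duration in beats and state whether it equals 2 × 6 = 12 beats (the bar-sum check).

1) 0.0ms=0b +463.918ms=3/2b
2) 463.918ms=3/2b +463.918ms=3/2b
3) 927.835ms=3b +132.548ms=3/7b
4) 1060.383ms=24/7b +132.548ms=3/7b
5) 1192.931ms=27/7b +132.548ms=3/7b
6) 1325.479ms=30/7b +132.548ms=3/7b
7) 1458.027ms=33/7b +132.548ms=3/7b
8) 1590.574ms=36/7b +132.548ms=3/7b
9) 1723.122ms=39/7b +132.548ms=3/7b
10) 1855.67ms=6b +463.918ms=3/2b
11) 2319.588ms=15/2b +463.918ms=3/2b
12) 2783.505ms=9b +927.835ms=3b
Σ=12b of 12 (194bpm 6/8) — PASS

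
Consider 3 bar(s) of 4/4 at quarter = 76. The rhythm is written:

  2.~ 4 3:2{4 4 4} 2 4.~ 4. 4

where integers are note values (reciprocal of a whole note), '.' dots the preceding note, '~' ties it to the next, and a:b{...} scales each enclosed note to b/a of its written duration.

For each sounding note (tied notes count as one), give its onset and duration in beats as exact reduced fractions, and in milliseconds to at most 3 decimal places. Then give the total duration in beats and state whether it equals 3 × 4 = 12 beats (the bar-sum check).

1) 0.0ms=0b +3157.895ms=4b
2) 3157.895ms=4b +526.316ms=2/3b
3) 3684.211ms=14/3b +526.316ms=2/3b
4) 4210.526ms=16/3b +526.316ms=2/3b
5) 4736.842ms=6b +1578.947ms=2b
6) 6315.789ms=8b +2368.421ms=3b
7) 8684.211ms=11b +789.474ms=1b
Σ=12b of 12 (76bpm 4/4) — PASS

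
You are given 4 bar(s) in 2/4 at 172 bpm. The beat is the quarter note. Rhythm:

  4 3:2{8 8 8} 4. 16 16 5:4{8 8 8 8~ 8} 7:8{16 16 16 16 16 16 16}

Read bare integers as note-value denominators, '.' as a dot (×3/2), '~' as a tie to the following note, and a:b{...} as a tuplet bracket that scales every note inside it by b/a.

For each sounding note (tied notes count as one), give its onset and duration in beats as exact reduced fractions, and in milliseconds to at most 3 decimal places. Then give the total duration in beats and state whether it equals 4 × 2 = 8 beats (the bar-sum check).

1) 0.0ms=0b +348.837ms=1b
2) 348.837ms=1b +116.279ms=1/3b
3) 465.116ms=4/3b +116.279ms=1/3b
4) 581.395ms=5/3b +116.279ms=1/3b
5) 697.674ms=2b +523.256ms=3/2b
6) 1220.93ms=7/2b +87.209ms=1/4b
7) 1308.14ms=15/4b +87.209ms=1/4b
8) 1395.349ms=4b +139.535ms=2/5b
9) 1534.884ms=22/5b +139.535ms=2/5b
10) 1674.419ms=24/5b +139.535ms=2/5b
11) 1813.953ms=26/5b +279.07ms=4/5b
12) 2093.023ms=6b +99.668ms=2/7b
13) 2192.691ms=44/7b +99.668ms=2/7b
14) 2292.359ms=46/7b +99.668ms=2/7b
15) 2392.027ms=48/7b +99.668ms=2/7b
16) 2491.694ms=50/7b +99.668ms=2/7b
17) 2591.362ms=52/7b +99.668ms=2/7b
18) 2691.03ms=54/7b +99.668ms=2/7b
Σ=8b of 8 (172bpm 2/4) — PASS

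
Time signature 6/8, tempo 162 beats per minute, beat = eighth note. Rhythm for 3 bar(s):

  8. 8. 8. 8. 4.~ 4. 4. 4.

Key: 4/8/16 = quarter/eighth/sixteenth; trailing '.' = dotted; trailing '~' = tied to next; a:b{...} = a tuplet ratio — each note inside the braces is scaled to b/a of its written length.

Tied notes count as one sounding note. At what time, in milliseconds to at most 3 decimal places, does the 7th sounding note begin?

1. 0.0ms @ 0 + 555.556ms (3/2)
2. 555.556ms @ 3/2 + 555.556ms (3/2)
3. 1111.111ms @ 3 + 555.556ms (3/2)
4. 1666.667ms @ 9/2 + 555.556ms (3/2)
5. 2222.222ms @ 6 + 2222.222ms (6)
6. 4444.444ms @ 12 + 1111.111ms (3)
7. 5555.556ms @ 15 + 1111.111ms (3)

note 7 onset = 15b = 5555.556ms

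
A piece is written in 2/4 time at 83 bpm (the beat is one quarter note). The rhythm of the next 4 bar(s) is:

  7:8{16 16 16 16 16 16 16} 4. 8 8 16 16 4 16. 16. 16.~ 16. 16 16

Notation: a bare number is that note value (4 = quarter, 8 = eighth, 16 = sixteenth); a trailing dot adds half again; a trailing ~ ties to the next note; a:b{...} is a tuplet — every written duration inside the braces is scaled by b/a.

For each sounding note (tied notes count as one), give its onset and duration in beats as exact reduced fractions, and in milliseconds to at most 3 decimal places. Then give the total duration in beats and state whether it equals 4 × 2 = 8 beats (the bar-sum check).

1) 0.0ms=0b +206.54ms=2/7b
2) 206.54ms=2/7b +206.54ms=2/7b
3) 413.081ms=4/7b +206.54ms=2/7b
4) 619.621ms=6/7b +206.54ms=2/7b
5) 826.162ms=8/7b +206.54ms=2/7b
6) 1032.702ms=10/7b +206.54ms=2/7b
7) 1239.243ms=12/7b +206.54ms=2/7b
8) 1445.783ms=2b +1084.337ms=3/2b
9) 2530.12ms=7/2b +361.446ms=1/2b
10) 2891.566ms=4b +361.446ms=1/2b
11) 3253.012ms=9/2b +180.723ms=1/4b
12) 3433.735ms=19/4b +180.723ms=1/4b
13) 3614.458ms=5b +722.892ms=1b
14) 4337.349ms=6b +271.084ms=3/8b
15) 4608.434ms=51/8b +271.084ms=3/8b
16) 4879.518ms=27/4b +542.169ms=3/4b
17) 5421.687ms=15/2b +180.723ms=1/4b
18) 5602.41ms=31/4b +180.723ms=1/4b
Σ=8b of 8 (83bpm 2/4) — PASS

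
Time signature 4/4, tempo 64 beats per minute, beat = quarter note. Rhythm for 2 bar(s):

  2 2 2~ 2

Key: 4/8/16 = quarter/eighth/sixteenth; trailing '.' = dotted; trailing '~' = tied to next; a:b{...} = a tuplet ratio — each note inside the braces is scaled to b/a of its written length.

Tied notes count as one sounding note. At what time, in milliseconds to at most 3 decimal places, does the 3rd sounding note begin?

1. 0.0ms @ 0 + 1875.0ms (2)
2. 1875.0ms @ 2 + 1875.0ms (2)
3. 3750.0ms @ 4 + 3750.0ms (4)

note 3 onset = 4b = 3750.0ms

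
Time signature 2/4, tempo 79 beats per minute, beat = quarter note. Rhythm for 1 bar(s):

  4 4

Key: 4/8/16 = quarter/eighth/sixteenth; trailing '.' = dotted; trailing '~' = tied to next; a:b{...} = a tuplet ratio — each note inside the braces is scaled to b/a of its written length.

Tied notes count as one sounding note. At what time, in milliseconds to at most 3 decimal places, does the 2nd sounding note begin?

note 2 onset = 1b = 759.494ms

1. 0.0ms @ 0 + 759.494ms (1)
2. 759.494ms @ 1 + 759.494ms (1)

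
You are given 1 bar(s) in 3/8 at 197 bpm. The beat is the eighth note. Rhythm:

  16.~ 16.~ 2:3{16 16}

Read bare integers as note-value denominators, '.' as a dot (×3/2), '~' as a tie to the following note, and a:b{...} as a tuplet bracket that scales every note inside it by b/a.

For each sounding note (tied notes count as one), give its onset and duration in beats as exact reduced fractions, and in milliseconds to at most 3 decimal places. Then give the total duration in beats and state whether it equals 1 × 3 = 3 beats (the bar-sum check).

1) 0.0ms=0b +685.279ms=9/4b
2) 685.279ms=9/4b +228.426ms=3/4b
Σ=3b of 3 (197bpm 3/8) — PASS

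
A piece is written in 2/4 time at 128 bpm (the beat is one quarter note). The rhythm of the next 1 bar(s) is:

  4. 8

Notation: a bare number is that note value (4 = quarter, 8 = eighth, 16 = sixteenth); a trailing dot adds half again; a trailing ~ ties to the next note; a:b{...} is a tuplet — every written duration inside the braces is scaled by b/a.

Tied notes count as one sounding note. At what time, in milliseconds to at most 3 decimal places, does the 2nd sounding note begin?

note 2 onset = 3/2b = 703.125ms

1. 0.0ms @ 0 + 703.125ms (3/2)
2. 703.125ms @ 3/2 + 234.375ms (1/2)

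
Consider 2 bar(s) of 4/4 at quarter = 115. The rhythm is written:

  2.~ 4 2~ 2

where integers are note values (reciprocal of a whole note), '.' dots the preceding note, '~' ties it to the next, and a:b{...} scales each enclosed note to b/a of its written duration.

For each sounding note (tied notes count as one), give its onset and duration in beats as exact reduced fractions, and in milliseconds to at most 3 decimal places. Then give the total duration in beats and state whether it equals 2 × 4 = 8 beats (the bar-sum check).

1) 0.0ms=0b +2086.957ms=4b
2) 2086.957ms=4b +2086.957ms=4b
Σ=8b of 8 (115bpm 4/4) — PASS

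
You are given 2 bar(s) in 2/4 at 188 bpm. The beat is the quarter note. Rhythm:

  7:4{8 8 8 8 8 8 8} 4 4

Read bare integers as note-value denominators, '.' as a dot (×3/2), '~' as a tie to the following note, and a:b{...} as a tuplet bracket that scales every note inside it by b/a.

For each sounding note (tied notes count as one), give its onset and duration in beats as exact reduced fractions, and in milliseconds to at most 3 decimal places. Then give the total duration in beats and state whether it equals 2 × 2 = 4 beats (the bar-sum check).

1) 0.0ms=0b +91.185ms=2/7b
2) 91.185ms=2/7b +91.185ms=2/7b
3) 182.371ms=4/7b +91.185ms=2/7b
4) 273.556ms=6/7b +91.185ms=2/7b
5) 364.742ms=8/7b +91.185ms=2/7b
6) 455.927ms=10/7b +91.185ms=2/7b
7) 547.112ms=12/7b +91.185ms=2/7b
8) 638.298ms=2b +319.149ms=1b
9) 957.447ms=3b +319.149ms=1b
Σ=4b of 4 (188bpm 2/4) — PASS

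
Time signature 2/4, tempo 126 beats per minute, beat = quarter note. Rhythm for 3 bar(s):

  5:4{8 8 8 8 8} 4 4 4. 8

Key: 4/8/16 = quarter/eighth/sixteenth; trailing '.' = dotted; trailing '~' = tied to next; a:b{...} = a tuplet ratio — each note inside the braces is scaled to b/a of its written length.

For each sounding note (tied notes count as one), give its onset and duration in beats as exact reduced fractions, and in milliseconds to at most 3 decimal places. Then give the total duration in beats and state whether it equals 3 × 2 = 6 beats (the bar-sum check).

1) 0.0ms=0b +190.476ms=2/5b
2) 190.476ms=2/5b +190.476ms=2/5b
3) 380.952ms=4/5b +190.476ms=2/5b
4) 571.429ms=6/5b +190.476ms=2/5b
5) 761.905ms=8/5b +190.476ms=2/5b
6) 952.381ms=2b +476.19ms=1b
7) 1428.571ms=3b +476.19ms=1b
8) 1904.762ms=4b +714.286ms=3/2b
9) 2619.048ms=11/2b +238.095ms=1/2b
Σ=6b of 6 (126bpm 2/4) — PASS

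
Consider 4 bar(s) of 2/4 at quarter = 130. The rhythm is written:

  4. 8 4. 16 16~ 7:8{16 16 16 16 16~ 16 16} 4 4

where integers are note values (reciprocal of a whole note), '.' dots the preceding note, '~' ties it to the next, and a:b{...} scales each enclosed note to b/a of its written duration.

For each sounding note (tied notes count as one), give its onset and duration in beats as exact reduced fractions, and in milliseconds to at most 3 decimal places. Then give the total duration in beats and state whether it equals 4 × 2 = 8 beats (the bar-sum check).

1) 0.0ms=0b +692.308ms=3/2b
2) 692.308ms=3/2b +230.769ms=1/2b
3) 923.077ms=2b +692.308ms=3/2b
4) 1615.385ms=7/2b +115.385ms=1/4b
5) 1730.769ms=15/4b +247.253ms=15/28b
6) 1978.022ms=30/7b +131.868ms=2/7b
7) 2109.89ms=32/7b +131.868ms=2/7b
8) 2241.758ms=34/7b +131.868ms=2/7b
9) 2373.626ms=36/7b +263.736ms=4/7b
10) 2637.363ms=40/7b +131.868ms=2/7b
11) 2769.231ms=6b +461.538ms=1b
12) 3230.769ms=7b +461.538ms=1b
Σ=8b of 8 (130bpm 2/4) — PASS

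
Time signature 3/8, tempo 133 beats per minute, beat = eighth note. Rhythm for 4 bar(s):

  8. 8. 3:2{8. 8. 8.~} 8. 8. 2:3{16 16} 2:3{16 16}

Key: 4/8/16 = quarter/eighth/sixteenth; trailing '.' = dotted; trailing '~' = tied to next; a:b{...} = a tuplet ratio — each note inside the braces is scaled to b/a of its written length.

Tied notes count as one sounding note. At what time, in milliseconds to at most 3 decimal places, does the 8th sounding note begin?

1. 0.0ms @ 0 + 676.692ms (3/2)
2. 676.692ms @ 3/2 + 676.692ms (3/2)
3. 1353.383ms @ 3 + 451.128ms (1)
4. 1804.511ms @ 4 + 451.128ms (1)
5. 2255.639ms @ 5 + 1127.82ms (5/2)
6. 3383.459ms @ 15/2 + 676.692ms (3/2)
7. 4060.15ms @ 9 + 338.346ms (3/4)
8. 4398.496ms @ 39/4 + 338.346ms (3/4)
9. 4736.842ms @ 21/2 + 338.346ms (3/4)
10. 5075.188ms @ 45/4 + 338.346ms (3/4)

note 8 onset = 39/4b = 4398.496ms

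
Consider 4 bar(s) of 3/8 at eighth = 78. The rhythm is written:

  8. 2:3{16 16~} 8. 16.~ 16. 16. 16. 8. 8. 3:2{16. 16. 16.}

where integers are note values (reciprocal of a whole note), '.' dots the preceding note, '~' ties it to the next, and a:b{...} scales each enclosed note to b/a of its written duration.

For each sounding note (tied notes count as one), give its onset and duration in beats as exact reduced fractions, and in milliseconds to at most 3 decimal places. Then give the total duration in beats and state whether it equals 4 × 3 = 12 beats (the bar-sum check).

1) 0.0ms=0b +1153.846ms=3/2b
2) 1153.846ms=3/2b +576.923ms=3/4b
3) 1730.769ms=9/4b +1730.769ms=9/4b
4) 3461.538ms=9/2b +1153.846ms=3/2b
5) 4615.385ms=6b +576.923ms=3/4b
6) 5192.308ms=27/4b +576.923ms=3/4b
7) 5769.231ms=15/2b +1153.846ms=3/2b
8) 6923.077ms=9b +1153.846ms=3/2b
9) 8076.923ms=21/2b +384.615ms=1/2b
10) 8461.538ms=11b +384.615ms=1/2b
11) 8846.154ms=23/2b +384.615ms=1/2b
Σ=12b of 12 (78bpm 3/8) — PASS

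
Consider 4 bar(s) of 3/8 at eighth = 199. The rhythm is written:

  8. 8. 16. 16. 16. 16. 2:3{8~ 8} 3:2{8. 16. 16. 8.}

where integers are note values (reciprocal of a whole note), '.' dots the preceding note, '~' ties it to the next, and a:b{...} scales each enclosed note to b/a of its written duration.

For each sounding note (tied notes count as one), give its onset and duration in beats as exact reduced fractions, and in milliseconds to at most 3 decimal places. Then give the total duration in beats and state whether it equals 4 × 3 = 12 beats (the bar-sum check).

1) 0.0ms=0b +452.261ms=3/2b
2) 452.261ms=3/2b +452.261ms=3/2b
3) 904.523ms=3b +226.131ms=3/4b
4) 1130.653ms=15/4b +226.131ms=3/4b
5) 1356.784ms=9/2b +226.131ms=3/4b
6) 1582.915ms=21/4b +226.131ms=3/4b
7) 1809.045ms=6b +904.523ms=3b
8) 2713.568ms=9b +301.508ms=1b
9) 3015.075ms=10b +150.754ms=1/2b
10) 3165.829ms=21/2b +150.754ms=1/2b
11) 3316.583ms=11b +301.508ms=1b
Σ=12b of 12 (199bpm 3/8) — PASS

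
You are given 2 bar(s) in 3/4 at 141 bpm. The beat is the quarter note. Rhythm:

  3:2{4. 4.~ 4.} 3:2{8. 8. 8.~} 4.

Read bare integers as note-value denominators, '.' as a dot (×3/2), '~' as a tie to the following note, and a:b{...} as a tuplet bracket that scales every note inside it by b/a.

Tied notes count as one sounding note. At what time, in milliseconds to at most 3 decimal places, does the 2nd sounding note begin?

1. 0.0ms @ 0 + 425.532ms (1)
2. 425.532ms @ 1 + 851.064ms (2)
3. 1276.596ms @ 3 + 212.766ms (1/2)
4. 1489.362ms @ 7/2 + 212.766ms (1/2)
5. 1702.128ms @ 4 + 851.064ms (2)

note 2 onset = 1b = 425.532ms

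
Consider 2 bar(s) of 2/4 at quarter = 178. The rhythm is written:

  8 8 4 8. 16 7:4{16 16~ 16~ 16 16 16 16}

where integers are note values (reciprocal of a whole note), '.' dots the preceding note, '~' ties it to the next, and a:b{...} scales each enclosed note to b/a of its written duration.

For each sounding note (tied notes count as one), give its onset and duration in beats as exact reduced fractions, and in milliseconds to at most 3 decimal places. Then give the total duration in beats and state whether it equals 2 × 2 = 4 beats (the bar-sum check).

1) 0.0ms=0b +168.539ms=1/2b
2) 168.539ms=1/2b +168.539ms=1/2b
3) 337.079ms=1b +337.079ms=1b
4) 674.157ms=2b +252.809ms=3/4b
5) 926.966ms=11/4b +84.27ms=1/4b
6) 1011.236ms=3b +48.154ms=1/7b
7) 1059.39ms=22/7b +144.462ms=3/7b
8) 1203.852ms=25/7b +48.154ms=1/7b
9) 1252.006ms=26/7b +48.154ms=1/7b
10) 1300.161ms=27/7b +48.154ms=1/7b
Σ=4b of 4 (178bpm 2/4) — PASS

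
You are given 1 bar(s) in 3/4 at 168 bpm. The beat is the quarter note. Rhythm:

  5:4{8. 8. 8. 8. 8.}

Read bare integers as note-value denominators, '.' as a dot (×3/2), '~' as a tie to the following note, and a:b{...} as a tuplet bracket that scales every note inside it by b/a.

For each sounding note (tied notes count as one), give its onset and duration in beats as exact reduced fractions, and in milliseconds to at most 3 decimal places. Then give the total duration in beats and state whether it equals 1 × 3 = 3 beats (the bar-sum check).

1) 0.0ms=0b +214.286ms=3/5b
2) 214.286ms=3/5b +214.286ms=3/5b
3) 428.571ms=6/5b +214.286ms=3/5b
4) 642.857ms=9/5b +214.286ms=3/5b
5) 857.143ms=12/5b +214.286ms=3/5b
Σ=3b of 3 (168bpm 3/4) — PASS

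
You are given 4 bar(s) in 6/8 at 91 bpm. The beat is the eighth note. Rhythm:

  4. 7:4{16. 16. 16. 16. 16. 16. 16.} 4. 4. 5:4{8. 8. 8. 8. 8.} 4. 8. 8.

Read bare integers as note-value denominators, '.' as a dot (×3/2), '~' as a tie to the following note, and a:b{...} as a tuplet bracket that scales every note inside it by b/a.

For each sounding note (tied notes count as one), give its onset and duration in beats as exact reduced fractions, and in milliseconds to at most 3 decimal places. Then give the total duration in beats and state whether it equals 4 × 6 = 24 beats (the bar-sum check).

1) 0.0ms=0b +1978.022ms=3b
2) 1978.022ms=3b +282.575ms=3/7b
3) 2260.597ms=24/7b +282.575ms=3/7b
4) 2543.171ms=27/7b +282.575ms=3/7b
5) 2825.746ms=30/7b +282.575ms=3/7b
6) 3108.32ms=33/7b +282.575ms=3/7b
7) 3390.895ms=36/7b +282.575ms=3/7b
8) 3673.469ms=39/7b +282.575ms=3/7b
9) 3956.044ms=6b +1978.022ms=3b
10) 5934.066ms=9b +1978.022ms=3b
11) 7912.088ms=12b +791.209ms=6/5b
12) 8703.297ms=66/5b +791.209ms=6/5b
13) 9494.505ms=72/5b +791.209ms=6/5b
14) 10285.714ms=78/5b +791.209ms=6/5b
15) 11076.923ms=84/5b +791.209ms=6/5b
16) 11868.132ms=18b +1978.022ms=3b
17) 13846.154ms=21b +989.011ms=3/2b
18) 14835.165ms=45/2b +989.011ms=3/2b
Σ=24b of 24 (91bpm 6/8) — PASS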